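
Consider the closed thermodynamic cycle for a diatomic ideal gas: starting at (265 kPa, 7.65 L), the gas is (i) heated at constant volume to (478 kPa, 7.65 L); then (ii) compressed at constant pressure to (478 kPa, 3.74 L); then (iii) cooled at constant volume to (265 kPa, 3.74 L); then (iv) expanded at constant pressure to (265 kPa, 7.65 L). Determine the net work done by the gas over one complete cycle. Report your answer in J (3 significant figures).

W_net ≈ -833 J

Constant-volume legs do no work.
W(ii) = (478)(3.74 − 7.65) = -1869 J; W(iv) = (265)(7.65 − 3.74) = 1036 J.
W_net = -1869 + 1036 = -832.8 J (the counter-clockwise enclosed area).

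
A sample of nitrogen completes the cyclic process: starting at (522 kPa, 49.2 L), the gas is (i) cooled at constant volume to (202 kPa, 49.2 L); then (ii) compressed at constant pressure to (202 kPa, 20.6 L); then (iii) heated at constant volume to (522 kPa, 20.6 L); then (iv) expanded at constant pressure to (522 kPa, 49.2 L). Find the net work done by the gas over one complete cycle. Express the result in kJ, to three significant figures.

Constant-volume legs do no work.
W(ii) = (202)(20.6 − 49.2) = -5777 J; W(iv) = (522)(49.2 − 20.6) = 14929 J.
W_net = -5777 + 14929 = 9152 J (the clockwise enclosed area).

W_net ≈ 9.15 kJ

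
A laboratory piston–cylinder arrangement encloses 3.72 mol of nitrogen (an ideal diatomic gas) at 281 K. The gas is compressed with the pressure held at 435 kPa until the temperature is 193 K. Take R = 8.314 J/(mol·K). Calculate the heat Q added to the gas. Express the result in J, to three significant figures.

Isobaric: W = nRΔT = (3.72)(8.314)(-88) = -2722 J.
ΔU = nCᵥΔT with Cᵥ = 5R/2: ΔU = (3.72)(20.79)(-88) = -6804 J.
Q = ΔU + W = -6804 − 2722 = -9526 J.

Q ≈ -9530 J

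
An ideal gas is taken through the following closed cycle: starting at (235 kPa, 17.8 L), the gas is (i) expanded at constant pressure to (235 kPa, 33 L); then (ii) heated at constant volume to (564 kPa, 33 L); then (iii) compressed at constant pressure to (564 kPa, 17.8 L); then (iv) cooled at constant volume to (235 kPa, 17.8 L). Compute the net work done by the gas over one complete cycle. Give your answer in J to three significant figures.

W_net ≈ -5000 J

Constant-volume legs do no work.
W(i) = (235)(33 − 17.8) = 3572 J; W(iii) = (564)(17.8 − 33) = -8573 J.
W_net = 3572 − 8573 = -5001 J (the counter-clockwise enclosed area).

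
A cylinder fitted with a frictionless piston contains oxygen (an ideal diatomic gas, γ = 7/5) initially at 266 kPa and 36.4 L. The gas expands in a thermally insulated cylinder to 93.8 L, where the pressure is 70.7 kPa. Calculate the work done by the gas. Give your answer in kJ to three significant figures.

Adiabatic: W = (P₁V₁ − P₂V₂)/(γ − 1) with γ = 7/5.
P₁V₁ = 9682 J, P₂V₂ = 6632 J.
W = (9682 − 6632) / 0.4 = 7627 J.

W ≈ 7.63 kJ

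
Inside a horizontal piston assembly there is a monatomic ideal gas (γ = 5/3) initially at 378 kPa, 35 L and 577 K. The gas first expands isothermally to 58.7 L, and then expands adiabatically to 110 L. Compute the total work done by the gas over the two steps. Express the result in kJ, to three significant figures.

W_total ≈ 13.6 kJ

Step 1 (isothermal): W = P₁V₁ ln(V₂/V₁) = (13230) ln(58.7/35) = 6841 J.
After step 1: P = 225.4 kPa, V = 58.7 L, T = 577 K.
Step 2 (adiabatic): W = (P₁V₁ − P₂V₂)/(γ−1) = (13230 − 8704)/0.667 = 6789 J.
W_total = 6841 + 6789 = 13630 J.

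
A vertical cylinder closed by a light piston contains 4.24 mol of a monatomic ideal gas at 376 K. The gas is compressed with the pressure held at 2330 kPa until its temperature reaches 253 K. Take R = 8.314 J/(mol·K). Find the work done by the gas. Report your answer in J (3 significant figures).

Isobaric: W = P ΔV = nR ΔT.
W = (4.24)(8.314)(253 − 376) = -4336 J.

W ≈ -4340 J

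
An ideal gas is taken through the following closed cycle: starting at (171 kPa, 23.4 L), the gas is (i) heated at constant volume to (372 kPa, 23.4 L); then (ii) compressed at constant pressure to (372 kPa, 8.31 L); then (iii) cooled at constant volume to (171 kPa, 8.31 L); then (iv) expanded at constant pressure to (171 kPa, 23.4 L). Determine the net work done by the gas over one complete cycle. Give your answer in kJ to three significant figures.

Constant-volume legs do no work.
W(ii) = (372)(8.31 − 23.4) = -5613 J; W(iv) = (171)(23.4 − 8.31) = 2580 J.
W_net = -5613 + 2580 = -3033 J (the counter-clockwise enclosed area).

W_net ≈ -3.03 kJ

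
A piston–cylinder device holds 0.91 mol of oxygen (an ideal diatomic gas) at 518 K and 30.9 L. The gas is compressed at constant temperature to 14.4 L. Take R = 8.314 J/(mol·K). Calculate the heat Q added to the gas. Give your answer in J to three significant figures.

Q ≈ -2990 J

Isothermal ⇒ ΔU = 0, so Q = W = nRT ln(V₂/V₁).
Q = (0.91)(8.314)(518) ln(14.4/30.9) = 3919 × -0.7635 = -2992 J.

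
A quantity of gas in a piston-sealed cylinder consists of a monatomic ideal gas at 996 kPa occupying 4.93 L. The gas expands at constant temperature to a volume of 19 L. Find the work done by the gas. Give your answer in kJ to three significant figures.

Isothermal: W = nRT ln(V₂/V₁) = P₁V₁ ln(V₂/V₁).
P₁V₁ = (996 kPa)(4.93 L) = 4910 J.
W = 4910 × ln(19/4.93) = 4910 × 1.349
W_by_gas = 6624 J.

W ≈ 6.62 kJ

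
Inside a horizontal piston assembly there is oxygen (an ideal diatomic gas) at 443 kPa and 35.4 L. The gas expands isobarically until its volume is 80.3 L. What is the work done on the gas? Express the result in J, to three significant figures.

W ≈ -19900 J

Isobaric: W = P ΔV.
W = (443 kPa)(80.3 − 35.4 L) = (443)(44.9) = 19891 J.
Work on gas = −W_by = -19891 J.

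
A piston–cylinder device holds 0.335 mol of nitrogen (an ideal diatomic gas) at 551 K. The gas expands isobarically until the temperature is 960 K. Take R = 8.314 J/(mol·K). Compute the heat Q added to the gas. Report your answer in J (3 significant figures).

Isobaric: W = nRΔT = (0.335)(8.314)(409) = 1139 J.
ΔU = nCᵥΔT with Cᵥ = 5R/2: ΔU = (0.335)(20.79)(409) = 2848 J.
Q = ΔU + W = 2848 + 1139 = 3987 J.

Q ≈ 3990 J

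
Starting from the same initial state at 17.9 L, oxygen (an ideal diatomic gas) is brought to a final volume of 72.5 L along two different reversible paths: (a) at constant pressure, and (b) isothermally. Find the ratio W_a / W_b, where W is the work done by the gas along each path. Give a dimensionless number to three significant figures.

Path (a) isobaric: W = P₁(V₂ − V₁) → W_a/(P₁V₁) = 3.05.
Path (b) isothermal: W = P₁V₁ ln(V₂/V₁) → W_b/(P₁V₁) = 1.399.
W_a / W_b = 3.05 / 1.399 = 2.181.

W_a / W_b ≈ 2.18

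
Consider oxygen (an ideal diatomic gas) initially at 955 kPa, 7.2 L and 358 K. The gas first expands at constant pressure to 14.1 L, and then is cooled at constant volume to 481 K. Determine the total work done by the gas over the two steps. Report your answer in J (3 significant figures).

Step 1 (isobaric): W = PΔV = (955 kPa)(14.1 − 7.2 L) = 6589 J.
Step 2 (isochoric): W = 0 (constant volume).
W_total = 6589 + 0 = 6589 J.

W_total ≈ 6590 J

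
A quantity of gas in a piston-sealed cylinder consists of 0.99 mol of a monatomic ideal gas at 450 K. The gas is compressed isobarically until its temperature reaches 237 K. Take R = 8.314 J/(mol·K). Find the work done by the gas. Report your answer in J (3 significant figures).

W ≈ -1750 J

Isobaric: W = P ΔV = nR ΔT.
W = (0.99)(8.314)(237 − 450) = -1753 J.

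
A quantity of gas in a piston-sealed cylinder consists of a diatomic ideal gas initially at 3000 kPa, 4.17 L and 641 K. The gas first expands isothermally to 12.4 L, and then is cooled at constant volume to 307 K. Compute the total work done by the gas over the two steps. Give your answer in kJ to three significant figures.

Step 1 (isothermal): W = P₁V₁ ln(V₂/V₁) = (12510) ln(12.4/4.17) = 13633 J.
Step 2 (isochoric): W = 0 (constant volume).
W_total = 13633 + 0 = 13633 J.

W_total ≈ 13.6 kJ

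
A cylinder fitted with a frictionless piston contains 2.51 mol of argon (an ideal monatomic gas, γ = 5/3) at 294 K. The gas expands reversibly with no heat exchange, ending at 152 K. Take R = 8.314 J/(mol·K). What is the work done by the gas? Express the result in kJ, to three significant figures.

W ≈ 4.44 kJ

Adiabatic ⇒ Q = 0, so W_by = −ΔU = nCᵥ(T₁ − T₂).
Cᵥ = 3R/2 = 12.47 J/(mol·K).
W = (2.51)(12.47)(294 − 152) = 4445 J.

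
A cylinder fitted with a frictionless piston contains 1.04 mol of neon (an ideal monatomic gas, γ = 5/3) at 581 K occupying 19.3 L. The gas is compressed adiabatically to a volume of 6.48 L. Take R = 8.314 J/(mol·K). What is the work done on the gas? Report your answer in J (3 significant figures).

W ≈ 8060 J

Adiabatic: TV^(γ−1) = const with γ = 5/3.
T₂ = T₁ (V₁/V₂)^(γ−1) = 581 × (19.3/6.48)^0.667 = 581 × 2.07 = 1203 K.
W_by = nCᵥ(T₁ − T₂) = (1.04)(12.47)(581 − 1203) = -8064 J.
Work on gas = −W_by = 8064 J.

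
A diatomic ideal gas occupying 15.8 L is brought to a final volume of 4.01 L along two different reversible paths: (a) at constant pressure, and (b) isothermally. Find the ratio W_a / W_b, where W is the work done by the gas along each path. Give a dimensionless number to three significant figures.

Path (a) isobaric: W = P₁(V₂ − V₁) → W_a/(P₁V₁) = -0.7462.
Path (b) isothermal: W = P₁V₁ ln(V₂/V₁) → W_b/(P₁V₁) = -1.371.
W_a / W_b = -0.7462 / -1.371 = 0.5442.

W_a / W_b ≈ 0.544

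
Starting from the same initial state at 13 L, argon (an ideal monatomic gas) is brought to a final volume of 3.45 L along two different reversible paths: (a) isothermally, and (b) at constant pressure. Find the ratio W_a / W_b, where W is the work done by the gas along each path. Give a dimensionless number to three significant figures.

W_a / W_b ≈ 1.81

Path (a) isothermal: W = P₁V₁ ln(V₂/V₁) → W_a/(P₁V₁) = -1.327.
Path (b) isobaric: W = P₁(V₂ − V₁) → W_b/(P₁V₁) = -0.7346.
W_a / W_b = -1.327 / -0.7346 = 1.806.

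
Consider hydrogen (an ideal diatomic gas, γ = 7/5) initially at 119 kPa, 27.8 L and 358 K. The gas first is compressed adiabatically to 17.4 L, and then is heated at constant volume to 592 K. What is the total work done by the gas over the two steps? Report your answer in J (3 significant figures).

Step 1 (adiabatic): W = (P₁V₁ − P₂V₂)/(γ−1) = (3308 − 3990)/0.4 = -1705 J.
Step 2 (isochoric): W = 0 (constant volume).
W_total = -1705 + 0 = -1705 J.

W_total ≈ -1700 J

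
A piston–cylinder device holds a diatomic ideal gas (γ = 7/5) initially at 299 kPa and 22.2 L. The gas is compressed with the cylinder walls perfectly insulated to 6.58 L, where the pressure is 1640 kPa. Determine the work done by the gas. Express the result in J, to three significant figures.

W ≈ -10400 J

Adiabatic: W = (P₁V₁ − P₂V₂)/(γ − 1) with γ = 7/5.
P₁V₁ = 6638 J, P₂V₂ = 10791 J.
W = (6638 − 10791) / 0.4 = -10384 J.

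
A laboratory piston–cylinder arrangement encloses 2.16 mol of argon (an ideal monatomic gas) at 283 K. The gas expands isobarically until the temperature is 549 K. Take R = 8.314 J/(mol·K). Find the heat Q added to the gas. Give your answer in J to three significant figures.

Isobaric: W = nRΔT = (2.16)(8.314)(266) = 4777 J.
ΔU = nCᵥΔT with Cᵥ = 3R/2: ΔU = (2.16)(12.47)(266) = 7165 J.
Q = ΔU + W = 7165 + 4777 = 11942 J.

Q ≈ 11900 J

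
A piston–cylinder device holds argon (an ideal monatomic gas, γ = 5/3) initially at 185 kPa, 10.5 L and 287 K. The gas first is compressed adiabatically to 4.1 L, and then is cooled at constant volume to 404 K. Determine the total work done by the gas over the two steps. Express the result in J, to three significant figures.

W_total ≈ -2540 J

Step 1 (adiabatic): W = (P₁V₁ − P₂V₂)/(γ−1) = (1942 − 3636)/0.667 = -2540 J.
Step 2 (isochoric): W = 0 (constant volume).
W_total = -2540 + 0 = -2540 J.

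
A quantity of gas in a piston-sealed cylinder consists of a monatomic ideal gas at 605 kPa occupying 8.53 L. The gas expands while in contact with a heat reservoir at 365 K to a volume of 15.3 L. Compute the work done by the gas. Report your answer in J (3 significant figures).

W ≈ 3020 J

Isothermal: W = nRT ln(V₂/V₁) = P₁V₁ ln(V₂/V₁).
P₁V₁ = (605 kPa)(8.53 L) = 5161 J.
W = 5161 × ln(15.3/8.53) = 5161 × 0.5843
W_by_gas = 3015 J.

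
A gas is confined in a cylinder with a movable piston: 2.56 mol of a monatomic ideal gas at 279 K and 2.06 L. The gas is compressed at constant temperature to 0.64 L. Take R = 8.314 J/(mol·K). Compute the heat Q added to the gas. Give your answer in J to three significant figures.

Q ≈ -6940 J

Isothermal ⇒ ΔU = 0, so Q = W = nRT ln(V₂/V₁).
Q = (2.56)(8.314)(279) ln(0.64/2.06) = 5938 × -1.169 = -6942 J.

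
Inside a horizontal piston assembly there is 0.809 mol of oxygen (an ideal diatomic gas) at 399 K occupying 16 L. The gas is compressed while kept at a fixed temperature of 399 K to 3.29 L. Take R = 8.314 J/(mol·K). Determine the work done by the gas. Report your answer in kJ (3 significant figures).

Isothermal: W = nRT ln(V₂/V₁).
W = (0.809)(8.314)(399) × ln(3.29/16)
  = 2684 × -1.582
W_by_gas = -4245 J.

W ≈ -4.24 kJ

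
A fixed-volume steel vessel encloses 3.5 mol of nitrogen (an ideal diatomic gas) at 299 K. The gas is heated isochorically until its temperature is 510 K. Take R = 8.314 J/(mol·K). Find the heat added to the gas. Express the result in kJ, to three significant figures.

Constant volume ⇒ W = 0, so Q = ΔU = nCᵥΔT with Cᵥ = 5R/2 = 20.79 J/(mol·K).
ΔU = (3.5)(20.79)(510 − 299) = 15350 J.

Q ≈ 15.3 kJ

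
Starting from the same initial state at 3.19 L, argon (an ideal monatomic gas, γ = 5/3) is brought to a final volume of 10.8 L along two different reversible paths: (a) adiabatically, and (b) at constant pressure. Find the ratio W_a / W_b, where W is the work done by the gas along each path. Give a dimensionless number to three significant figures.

W_a / W_b ≈ 0.350

Path (a) adiabatic: W = P₁V₁(1 − (V₁/V₂)^(γ−1))/(γ−1) → W_a/(P₁V₁) = 0.8347.
Path (b) isobaric: W = P₁(V₂ − V₁) → W_b/(P₁V₁) = 2.386.
W_a / W_b = 0.8347 / 2.386 = 0.3499.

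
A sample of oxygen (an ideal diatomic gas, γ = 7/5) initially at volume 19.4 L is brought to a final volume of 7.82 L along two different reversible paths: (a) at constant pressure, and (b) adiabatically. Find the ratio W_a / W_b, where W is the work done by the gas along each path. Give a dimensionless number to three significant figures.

Path (a) isobaric: W = P₁(V₂ − V₁) → W_a/(P₁V₁) = -0.5969.
Path (b) adiabatic: W = P₁V₁(1 − (V₁/V₂)^(γ−1))/(γ−1) → W_b/(P₁V₁) = -1.096.
W_a / W_b = -0.5969 / -1.096 = 0.5448.

W_a / W_b ≈ 0.545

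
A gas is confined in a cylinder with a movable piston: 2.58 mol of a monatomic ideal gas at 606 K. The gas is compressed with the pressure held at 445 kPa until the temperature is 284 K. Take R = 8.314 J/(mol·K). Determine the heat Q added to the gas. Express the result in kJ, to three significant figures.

Isobaric: W = nRΔT = (2.58)(8.314)(-322) = -6907 J.
ΔU = nCᵥΔT with Cᵥ = 3R/2: ΔU = (2.58)(12.47)(-322) = -10360 J.
Q = ΔU + W = -10360 − 6907 = -17267 J.

Q ≈ -17.3 kJ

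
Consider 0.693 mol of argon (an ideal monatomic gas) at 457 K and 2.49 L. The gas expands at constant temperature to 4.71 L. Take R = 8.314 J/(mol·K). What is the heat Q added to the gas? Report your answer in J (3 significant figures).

Isothermal ⇒ ΔU = 0, so Q = W = nRT ln(V₂/V₁).
Q = (0.693)(8.314)(457) ln(4.71/2.49) = 2633 × 0.6374 = 1678 J.

Q ≈ 1680 J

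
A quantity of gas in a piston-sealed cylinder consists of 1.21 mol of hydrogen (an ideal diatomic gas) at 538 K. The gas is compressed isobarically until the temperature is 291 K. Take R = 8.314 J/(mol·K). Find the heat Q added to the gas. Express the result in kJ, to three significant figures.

Isobaric: W = nRΔT = (1.21)(8.314)(-247) = -2485 J.
ΔU = nCᵥΔT with Cᵥ = 5R/2: ΔU = (1.21)(20.79)(-247) = -6212 J.
Q = ΔU + W = -6212 − 2485 = -8697 J.

Q ≈ -8.70 kJ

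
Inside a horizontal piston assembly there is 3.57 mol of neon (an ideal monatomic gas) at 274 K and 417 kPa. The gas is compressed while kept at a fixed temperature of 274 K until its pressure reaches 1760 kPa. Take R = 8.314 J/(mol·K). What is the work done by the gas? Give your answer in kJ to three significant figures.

W ≈ -11.7 kJ

Isothermal process: W = nRT ln(V₂/V₁) = nRT ln(P₁/P₂).
W = (3.57)(8.314)(274) × ln(417/1760)
  = 8133 × ln(0.2369) = 8133 × -1.44
W_by_gas = -11711 J.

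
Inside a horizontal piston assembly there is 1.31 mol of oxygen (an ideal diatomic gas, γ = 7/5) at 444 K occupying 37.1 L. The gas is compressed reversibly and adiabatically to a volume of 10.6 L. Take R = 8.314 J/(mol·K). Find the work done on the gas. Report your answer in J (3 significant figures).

Adiabatic: TV^(γ−1) = const with γ = 7/5.
T₂ = T₁ (V₁/V₂)^(γ−1) = 444 × (37.1/10.6)^0.4 = 444 × 1.651 = 732.8 K.
W_by = nCᵥ(T₁ − T₂) = (1.31)(20.79)(444 − 732.8) = -7865 J.
Work on gas = −W_by = 7865 J.

W ≈ 7860 J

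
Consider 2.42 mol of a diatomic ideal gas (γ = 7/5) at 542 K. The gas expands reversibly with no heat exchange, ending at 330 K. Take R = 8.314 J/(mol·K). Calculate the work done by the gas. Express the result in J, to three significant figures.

W ≈ 10700 J

Adiabatic ⇒ Q = 0, so W_by = −ΔU = nCᵥ(T₁ − T₂).
Cᵥ = 5R/2 = 20.79 J/(mol·K).
W = (2.42)(20.79)(542 − 330) = 10664 J.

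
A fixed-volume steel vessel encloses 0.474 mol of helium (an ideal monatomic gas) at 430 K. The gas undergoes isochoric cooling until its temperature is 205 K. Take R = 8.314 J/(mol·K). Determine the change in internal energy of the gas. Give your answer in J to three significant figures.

ΔU ≈ -1330 J

Constant volume ⇒ W = 0, so Q = ΔU = nCᵥΔT with Cᵥ = 3R/2 = 12.47 J/(mol·K).
ΔU = (0.474)(12.47)(205 − 430) = -1330 J.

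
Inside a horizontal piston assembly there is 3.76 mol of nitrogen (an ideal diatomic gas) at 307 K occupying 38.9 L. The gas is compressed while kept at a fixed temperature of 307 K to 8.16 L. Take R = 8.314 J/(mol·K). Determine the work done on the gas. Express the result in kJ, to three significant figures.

W ≈ 15.0 kJ

Isothermal: W = nRT ln(V₂/V₁).
W = (3.76)(8.314)(307) × ln(8.16/38.9)
  = 9597 × -1.562
W_by_gas = -14988 J; work on gas = −W_by = 14988 J.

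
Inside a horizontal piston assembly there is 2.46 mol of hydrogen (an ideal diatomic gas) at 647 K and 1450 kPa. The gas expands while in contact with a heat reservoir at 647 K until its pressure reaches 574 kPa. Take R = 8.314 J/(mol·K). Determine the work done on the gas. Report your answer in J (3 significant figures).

Isothermal process: W = nRT ln(V₂/V₁) = nRT ln(P₁/P₂).
W = (2.46)(8.314)(647) × ln(1450/574)
  = 13233 × ln(2.526) = 13233 × 0.9267
W_by_gas = 12263 J; work on gas = −W_by = -12263 J.

W ≈ -12300 J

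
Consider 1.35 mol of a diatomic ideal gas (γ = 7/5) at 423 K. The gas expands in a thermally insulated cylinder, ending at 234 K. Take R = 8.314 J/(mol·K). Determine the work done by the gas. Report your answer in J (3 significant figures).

Adiabatic ⇒ Q = 0, so W_by = −ΔU = nCᵥ(T₁ − T₂).
Cᵥ = 5R/2 = 20.79 J/(mol·K).
W = (1.35)(20.79)(423 − 234) = 5303 J.

W ≈ 5300 J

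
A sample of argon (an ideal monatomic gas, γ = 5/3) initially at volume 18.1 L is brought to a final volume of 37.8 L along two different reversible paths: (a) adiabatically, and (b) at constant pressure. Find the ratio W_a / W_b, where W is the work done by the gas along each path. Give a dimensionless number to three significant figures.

W_a / W_b ≈ 0.535

Path (a) adiabatic: W = P₁V₁(1 − (V₁/V₂)^(γ−1))/(γ−1) → W_a/(P₁V₁) = 0.5819.
Path (b) isobaric: W = P₁(V₂ − V₁) → W_b/(P₁V₁) = 1.088.
W_a / W_b = 0.5819 / 1.088 = 0.5347.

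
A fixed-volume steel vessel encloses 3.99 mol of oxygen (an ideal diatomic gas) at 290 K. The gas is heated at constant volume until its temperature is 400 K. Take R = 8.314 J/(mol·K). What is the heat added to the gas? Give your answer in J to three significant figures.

Q ≈ 9120 J

Constant volume ⇒ W = 0, so Q = ΔU = nCᵥΔT with Cᵥ = 5R/2 = 20.79 J/(mol·K).
ΔU = (3.99)(20.79)(400 − 290) = 9123 J.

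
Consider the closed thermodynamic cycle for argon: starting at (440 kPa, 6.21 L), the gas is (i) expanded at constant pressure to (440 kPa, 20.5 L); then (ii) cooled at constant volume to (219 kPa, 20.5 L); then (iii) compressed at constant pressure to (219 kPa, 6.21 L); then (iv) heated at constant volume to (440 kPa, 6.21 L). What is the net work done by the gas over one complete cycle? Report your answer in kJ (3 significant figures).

Constant-volume legs do no work.
W(i) = (440)(20.5 − 6.21) = 6288 J; W(iii) = (219)(6.21 − 20.5) = -3130 J.
W_net = 6288 − 3130 = 3158 J (the clockwise enclosed area).

W_net ≈ 3.16 kJ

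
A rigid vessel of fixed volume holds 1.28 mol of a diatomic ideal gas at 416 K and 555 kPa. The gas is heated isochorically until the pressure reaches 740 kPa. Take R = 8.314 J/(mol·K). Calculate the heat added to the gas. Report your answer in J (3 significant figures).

Constant volume ⇒ W = 0, so Q = ΔU = nCᵥΔT with Cᵥ = 5R/2 = 20.79 J/(mol·K).
At constant V, T₂/T₁ = P₂/P₁ ⇒ ΔT = T₁(P₂/P₁ − 1) = 416·(740/555 − 1) = 138.7 K.
ΔU = (1.28)(20.79)(138.7) = 3689 J.

Q ≈ 3690 J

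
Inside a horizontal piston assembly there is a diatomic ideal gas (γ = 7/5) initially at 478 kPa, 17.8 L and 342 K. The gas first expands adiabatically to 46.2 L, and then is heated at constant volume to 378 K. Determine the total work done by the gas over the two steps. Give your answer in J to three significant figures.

Step 1 (adiabatic): W = (P₁V₁ − P₂V₂)/(γ−1) = (8508 − 5810)/0.4 = 6747 J.
Step 2 (isochoric): W = 0 (constant volume).
W_total = 6747 + 0 = 6747 J.

W_total ≈ 6750 J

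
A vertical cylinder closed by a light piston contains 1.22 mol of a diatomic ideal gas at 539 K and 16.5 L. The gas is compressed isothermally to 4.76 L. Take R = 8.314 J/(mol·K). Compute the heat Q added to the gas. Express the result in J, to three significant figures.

Isothermal ⇒ ΔU = 0, so Q = W = nRT ln(V₂/V₁).
Q = (1.22)(8.314)(539) ln(4.76/16.5) = 5467 × -1.243 = -6796 J.

Q ≈ -6800 J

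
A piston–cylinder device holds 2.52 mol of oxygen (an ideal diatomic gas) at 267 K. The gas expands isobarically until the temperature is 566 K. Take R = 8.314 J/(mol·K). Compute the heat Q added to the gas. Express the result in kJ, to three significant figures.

Q ≈ 21.9 kJ

Isobaric: W = nRΔT = (2.52)(8.314)(299) = 6264 J.
ΔU = nCᵥΔT with Cᵥ = 5R/2: ΔU = (2.52)(20.79)(299) = 15661 J.
Q = ΔU + W = 15661 + 6264 = 21926 J.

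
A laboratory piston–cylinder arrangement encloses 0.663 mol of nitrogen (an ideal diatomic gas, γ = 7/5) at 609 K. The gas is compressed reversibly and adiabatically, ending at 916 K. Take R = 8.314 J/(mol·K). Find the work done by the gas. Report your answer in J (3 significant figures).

Adiabatic ⇒ Q = 0, so W_by = −ΔU = nCᵥ(T₁ − T₂).
Cᵥ = 5R/2 = 20.79 J/(mol·K).
W = (0.663)(20.79)(609 − 916) = -4231 J.

W ≈ -4230 J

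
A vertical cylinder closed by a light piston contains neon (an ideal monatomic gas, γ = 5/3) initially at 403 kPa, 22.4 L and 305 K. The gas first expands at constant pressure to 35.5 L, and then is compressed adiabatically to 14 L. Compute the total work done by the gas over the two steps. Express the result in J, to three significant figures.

W_total ≈ -13200 J

Step 1 (isobaric): W = PΔV = (403 kPa)(35.5 − 22.4 L) = 5279 J.
After step 1: P = 403 kPa, V = 35.5 L, T = 483.4 K.
Step 2 (adiabatic): W = (P₁V₁ − P₂V₂)/(γ−1) = (14306 − 26603)/0.667 = -18445 J.
W_total = 5279 − 18445 = -13166 J.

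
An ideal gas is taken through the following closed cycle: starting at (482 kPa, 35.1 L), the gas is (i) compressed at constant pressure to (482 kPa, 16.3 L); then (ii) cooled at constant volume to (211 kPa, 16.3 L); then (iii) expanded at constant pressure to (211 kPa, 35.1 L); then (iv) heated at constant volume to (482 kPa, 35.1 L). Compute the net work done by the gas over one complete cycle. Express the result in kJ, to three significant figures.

W_net ≈ -5.09 kJ

Constant-volume legs do no work.
W(i) = (482)(16.3 − 35.1) = -9062 J; W(iii) = (211)(35.1 − 16.3) = 3967 J.
W_net = -9062 + 3967 = -5095 J (the counter-clockwise enclosed area).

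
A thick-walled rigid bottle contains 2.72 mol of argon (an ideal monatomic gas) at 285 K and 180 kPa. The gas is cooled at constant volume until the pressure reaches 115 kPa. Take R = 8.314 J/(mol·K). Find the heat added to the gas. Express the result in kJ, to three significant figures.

Q ≈ -3.49 kJ

Constant volume ⇒ W = 0, so Q = ΔU = nCᵥΔT with Cᵥ = 3R/2 = 12.47 J/(mol·K).
At constant V, T₂/T₁ = P₂/P₁ ⇒ ΔT = T₁(P₂/P₁ − 1) = 285·(115/180 − 1) = -102.9 K.
ΔU = (2.72)(12.47)(-102.9) = -3491 J.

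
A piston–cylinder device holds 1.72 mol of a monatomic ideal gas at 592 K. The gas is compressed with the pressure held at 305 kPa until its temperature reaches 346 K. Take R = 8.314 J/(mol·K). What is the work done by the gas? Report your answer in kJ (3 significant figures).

W ≈ -3.52 kJ

Isobaric: W = P ΔV = nR ΔT.
W = (1.72)(8.314)(346 − 592) = -3518 J.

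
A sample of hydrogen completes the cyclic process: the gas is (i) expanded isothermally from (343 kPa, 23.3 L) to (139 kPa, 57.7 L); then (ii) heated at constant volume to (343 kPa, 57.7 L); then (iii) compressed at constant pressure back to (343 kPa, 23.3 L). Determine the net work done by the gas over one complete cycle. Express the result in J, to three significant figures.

W_net ≈ -4550 J

Leg (i): W = PᵢVᵢ ln(V_f/Vᵢ) = (7992) ln(57.7/23.3) = 7247 J.
Leg (ii): W = 0.
Leg (iii): W = PΔV = (343)(23.3 − 57.7) = -11799 J.
W_net = 7247 − 11799 = -4552 J.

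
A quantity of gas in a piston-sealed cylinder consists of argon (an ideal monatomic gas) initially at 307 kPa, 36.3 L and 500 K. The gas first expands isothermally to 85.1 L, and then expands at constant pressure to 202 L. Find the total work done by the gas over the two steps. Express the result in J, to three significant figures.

Step 1 (isothermal): W = P₁V₁ ln(V₂/V₁) = (11144) ln(85.1/36.3) = 9495 J.
After step 1: P = 131 kPa, V = 85.1 L, T = 500 K.
Step 2 (isobaric): W = PΔV = (131 kPa)(202 − 85.1 L) = 15308 J.
W_total = 9495 + 15308 = 24803 J.

W_total ≈ 24800 J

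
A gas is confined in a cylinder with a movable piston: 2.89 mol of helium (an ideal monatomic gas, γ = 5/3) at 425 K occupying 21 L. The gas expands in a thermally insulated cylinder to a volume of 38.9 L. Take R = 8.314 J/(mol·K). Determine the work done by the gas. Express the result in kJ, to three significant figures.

W ≈ 5.16 kJ

Adiabatic: TV^(γ−1) = const with γ = 5/3.
T₂ = T₁ (V₁/V₂)^(γ−1) = 425 × (21/38.9)^0.667 = 425 × 0.663 = 281.8 K.
W_by = nCᵥ(T₁ − T₂) = (2.89)(12.47)(425 − 281.8) = 5162 J.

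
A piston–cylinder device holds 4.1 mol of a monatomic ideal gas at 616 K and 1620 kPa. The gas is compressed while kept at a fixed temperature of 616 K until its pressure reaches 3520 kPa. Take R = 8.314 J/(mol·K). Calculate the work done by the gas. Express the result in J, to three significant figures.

W ≈ -16300 J

Isothermal process: W = nRT ln(V₂/V₁) = nRT ln(P₁/P₂).
W = (4.1)(8.314)(616) × ln(1620/3520)
  = 20998 × ln(0.4602) = 20998 × -0.776
W_by_gas = -16295 J.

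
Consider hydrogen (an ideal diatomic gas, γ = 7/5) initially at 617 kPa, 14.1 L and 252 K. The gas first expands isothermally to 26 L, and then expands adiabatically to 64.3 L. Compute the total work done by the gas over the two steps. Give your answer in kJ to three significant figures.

W_total ≈ 11.9 kJ

Step 1 (isothermal): W = P₁V₁ ln(V₂/V₁) = (8700) ln(26/14.1) = 5324 J.
After step 1: P = 334.6 kPa, V = 26 L, T = 252 K.
Step 2 (adiabatic): W = (P₁V₁ − P₂V₂)/(γ−1) = (8700 − 6056)/0.4 = 6608 J.
W_total = 5324 + 6608 = 11932 J.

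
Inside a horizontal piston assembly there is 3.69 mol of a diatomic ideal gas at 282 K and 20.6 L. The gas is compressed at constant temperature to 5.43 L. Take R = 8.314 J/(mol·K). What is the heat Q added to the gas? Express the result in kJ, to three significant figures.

Q ≈ -11.5 kJ

Isothermal ⇒ ΔU = 0, so Q = W = nRT ln(V₂/V₁).
Q = (3.69)(8.314)(282) ln(5.43/20.6) = 8651 × -1.333 = -11535 J.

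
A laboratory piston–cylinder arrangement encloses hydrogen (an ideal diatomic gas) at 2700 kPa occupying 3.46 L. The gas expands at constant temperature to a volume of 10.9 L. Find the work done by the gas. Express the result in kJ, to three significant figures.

W ≈ 10.7 kJ

Isothermal: W = nRT ln(V₂/V₁) = P₁V₁ ln(V₂/V₁).
P₁V₁ = (2700 kPa)(3.46 L) = 9342 J.
W = 9342 × ln(10.9/3.46) = 9342 × 1.147
W_by_gas = 10720 J.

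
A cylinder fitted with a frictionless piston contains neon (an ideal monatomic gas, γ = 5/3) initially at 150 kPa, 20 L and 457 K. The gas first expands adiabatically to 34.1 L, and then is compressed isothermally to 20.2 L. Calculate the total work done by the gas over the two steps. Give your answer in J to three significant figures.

W_total ≈ 246 J

Step 1 (adiabatic): W = (P₁V₁ − P₂V₂)/(γ−1) = (3000 − 2102)/0.667 = 1347 J.
After step 1: P = 61.64 kPa, V = 34.1 L, T = 320.2 K.
Step 2 (isothermal): W = P₁V₁ ln(V₂/V₁) = (2102) ln(20.2/34.1) = -1101 J.
W_total = 1347 − 1101 = 246.3 J.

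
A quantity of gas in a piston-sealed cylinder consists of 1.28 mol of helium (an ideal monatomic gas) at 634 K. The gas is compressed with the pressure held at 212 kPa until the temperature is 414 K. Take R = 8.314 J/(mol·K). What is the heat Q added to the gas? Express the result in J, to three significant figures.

Q ≈ -5850 J

Isobaric: W = nRΔT = (1.28)(8.314)(-220) = -2341 J.
ΔU = nCᵥΔT with Cᵥ = 3R/2: ΔU = (1.28)(12.47)(-220) = -3512 J.
Q = ΔU + W = -3512 − 2341 = -5853 J.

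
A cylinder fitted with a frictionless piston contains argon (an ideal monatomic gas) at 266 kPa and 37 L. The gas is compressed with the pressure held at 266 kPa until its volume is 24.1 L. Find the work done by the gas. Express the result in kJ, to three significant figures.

W ≈ -3.43 kJ

Isobaric: W = P ΔV.
W = (266 kPa)(24.1 − 37 L) = (266)(-12.9) = -3431 J.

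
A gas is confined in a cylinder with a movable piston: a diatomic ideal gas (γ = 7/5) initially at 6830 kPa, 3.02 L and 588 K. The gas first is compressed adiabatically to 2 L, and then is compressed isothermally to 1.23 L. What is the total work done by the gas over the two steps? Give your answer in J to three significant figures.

W_total ≈ -21100 J

Step 1 (adiabatic): W = (P₁V₁ − P₂V₂)/(γ−1) = (20627 − 24323)/0.4 = -9241 J.
After step 1: P = 12162 kPa, V = 2 L, T = 693.4 K.
Step 2 (isothermal): W = P₁V₁ ln(V₂/V₁) = (24323) ln(1.23/2) = -11824 J.
W_total = -9241 − 11824 = -21065 J.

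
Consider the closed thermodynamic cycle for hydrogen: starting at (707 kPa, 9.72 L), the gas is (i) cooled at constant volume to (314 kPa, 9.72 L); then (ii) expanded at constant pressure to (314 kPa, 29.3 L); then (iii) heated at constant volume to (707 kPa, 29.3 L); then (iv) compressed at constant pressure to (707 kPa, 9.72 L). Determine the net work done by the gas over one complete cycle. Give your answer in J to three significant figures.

W_net ≈ -7690 J

Constant-volume legs do no work.
W(ii) = (314)(29.3 − 9.72) = 6148 J; W(iv) = (707)(9.72 − 29.3) = -13843 J.
W_net = 6148 − 13843 = -7695 J (the counter-clockwise enclosed area).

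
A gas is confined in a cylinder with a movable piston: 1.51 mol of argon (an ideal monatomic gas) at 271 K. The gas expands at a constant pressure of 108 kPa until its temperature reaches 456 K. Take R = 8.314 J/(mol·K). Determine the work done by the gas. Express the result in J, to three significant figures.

W ≈ 2320 J

Isobaric: W = P ΔV = nR ΔT.
W = (1.51)(8.314)(456 − 271) = 2323 J.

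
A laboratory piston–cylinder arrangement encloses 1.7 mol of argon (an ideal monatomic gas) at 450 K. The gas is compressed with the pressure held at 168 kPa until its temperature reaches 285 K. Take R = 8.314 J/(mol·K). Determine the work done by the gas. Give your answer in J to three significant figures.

W ≈ -2330 J

Isobaric: W = P ΔV = nR ΔT.
W = (1.7)(8.314)(285 − 450) = -2332 J.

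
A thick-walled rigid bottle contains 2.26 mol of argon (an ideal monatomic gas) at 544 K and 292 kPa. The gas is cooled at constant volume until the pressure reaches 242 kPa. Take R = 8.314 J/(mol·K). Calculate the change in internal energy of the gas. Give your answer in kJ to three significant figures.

Constant volume ⇒ W = 0, so Q = ΔU = nCᵥΔT with Cᵥ = 3R/2 = 12.47 J/(mol·K).
At constant V, T₂/T₁ = P₂/P₁ ⇒ ΔT = T₁(P₂/P₁ − 1) = 544·(242/292 − 1) = -93.15 K.
ΔU = (2.26)(12.47)(-93.15) = -2625 J.

ΔU ≈ -2.63 kJ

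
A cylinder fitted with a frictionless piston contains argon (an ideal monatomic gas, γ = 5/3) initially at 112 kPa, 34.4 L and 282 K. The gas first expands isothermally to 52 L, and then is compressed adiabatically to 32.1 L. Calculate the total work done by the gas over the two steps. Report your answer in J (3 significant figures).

Step 1 (isothermal): W = P₁V₁ ln(V₂/V₁) = (3853) ln(52/34.4) = 1592 J.
After step 1: P = 74.09 kPa, V = 52 L, T = 282 K.
Step 2 (adiabatic): W = (P₁V₁ − P₂V₂)/(γ−1) = (3853 − 5314)/0.667 = -2192 J.
W_total = 1592 − 2192 = -600.2 J.

W_total ≈ -600 J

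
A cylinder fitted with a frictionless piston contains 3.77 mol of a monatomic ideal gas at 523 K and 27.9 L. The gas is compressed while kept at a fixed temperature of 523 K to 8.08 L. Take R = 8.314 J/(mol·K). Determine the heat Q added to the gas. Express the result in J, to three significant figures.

Isothermal ⇒ ΔU = 0, so Q = W = nRT ln(V₂/V₁).
Q = (3.77)(8.314)(523) ln(8.08/27.9) = 16393 × -1.239 = -20315 J.

Q ≈ -20300 J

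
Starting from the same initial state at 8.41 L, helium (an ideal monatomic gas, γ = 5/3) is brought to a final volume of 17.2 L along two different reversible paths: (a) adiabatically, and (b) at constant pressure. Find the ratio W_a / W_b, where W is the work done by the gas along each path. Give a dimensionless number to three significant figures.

W_a / W_b ≈ 0.544

Path (a) adiabatic: W = P₁V₁(1 − (V₁/V₂)^(γ−1))/(γ−1) → W_a/(P₁V₁) = 0.569.
Path (b) isobaric: W = P₁(V₂ − V₁) → W_b/(P₁V₁) = 1.045.
W_a / W_b = 0.569 / 1.045 = 0.5444.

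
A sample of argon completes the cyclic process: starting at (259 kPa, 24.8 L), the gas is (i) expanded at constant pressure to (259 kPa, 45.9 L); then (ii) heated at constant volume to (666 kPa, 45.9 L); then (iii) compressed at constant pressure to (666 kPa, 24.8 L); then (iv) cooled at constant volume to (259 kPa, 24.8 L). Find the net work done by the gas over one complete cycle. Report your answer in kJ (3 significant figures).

W_net ≈ -8.59 kJ

Constant-volume legs do no work.
W(i) = (259)(45.9 − 24.8) = 5465 J; W(iii) = (666)(24.8 − 45.9) = -14053 J.
W_net = 5465 − 14053 = -8588 J (the counter-clockwise enclosed area).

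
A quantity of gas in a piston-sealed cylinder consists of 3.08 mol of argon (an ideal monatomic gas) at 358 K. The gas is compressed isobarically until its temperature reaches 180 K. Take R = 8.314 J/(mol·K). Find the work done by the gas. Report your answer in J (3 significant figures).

W ≈ -4560 J

Isobaric: W = P ΔV = nR ΔT.
W = (3.08)(8.314)(180 − 358) = -4558 J.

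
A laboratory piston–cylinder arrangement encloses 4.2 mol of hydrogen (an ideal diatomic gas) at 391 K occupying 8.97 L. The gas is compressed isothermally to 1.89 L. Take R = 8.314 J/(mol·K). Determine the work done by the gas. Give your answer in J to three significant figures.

Isothermal: W = nRT ln(V₂/V₁).
W = (4.2)(8.314)(391) × ln(1.89/8.97)
  = 13653 × -1.557
W_by_gas = -21262 J.

W ≈ -21300 J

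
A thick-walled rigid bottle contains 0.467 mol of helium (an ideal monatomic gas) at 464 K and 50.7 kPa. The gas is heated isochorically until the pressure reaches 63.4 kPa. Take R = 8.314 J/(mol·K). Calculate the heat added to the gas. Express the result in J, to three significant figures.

Q ≈ 677 J

Constant volume ⇒ W = 0, so Q = ΔU = nCᵥΔT with Cᵥ = 3R/2 = 12.47 J/(mol·K).
At constant V, T₂/T₁ = P₂/P₁ ⇒ ΔT = T₁(P₂/P₁ − 1) = 464·(63.4/50.7 − 1) = 116.2 K.
ΔU = (0.467)(12.47)(116.2) = 676.9 J.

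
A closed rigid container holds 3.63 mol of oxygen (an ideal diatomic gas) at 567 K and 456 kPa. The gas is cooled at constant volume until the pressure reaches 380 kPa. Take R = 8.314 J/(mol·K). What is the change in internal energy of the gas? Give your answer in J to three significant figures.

Constant volume ⇒ W = 0, so Q = ΔU = nCᵥΔT with Cᵥ = 5R/2 = 20.79 J/(mol·K).
At constant V, T₂/T₁ = P₂/P₁ ⇒ ΔT = T₁(P₂/P₁ − 1) = 567·(380/456 − 1) = -94.5 K.
ΔU = (3.63)(20.79)(-94.5) = -7130 J.

ΔU ≈ -7130 J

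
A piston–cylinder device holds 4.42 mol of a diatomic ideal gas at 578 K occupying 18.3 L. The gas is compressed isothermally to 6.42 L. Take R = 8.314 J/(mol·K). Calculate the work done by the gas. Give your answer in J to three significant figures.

W ≈ -22200 J

Isothermal: W = nRT ln(V₂/V₁).
W = (4.42)(8.314)(578) × ln(6.42/18.3)
  = 21240 × -1.047
W_by_gas = -22249 J.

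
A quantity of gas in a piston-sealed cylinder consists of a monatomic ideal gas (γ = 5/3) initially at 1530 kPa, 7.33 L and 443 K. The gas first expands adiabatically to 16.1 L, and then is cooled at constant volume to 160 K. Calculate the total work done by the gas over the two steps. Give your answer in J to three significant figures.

W_total ≈ 6870 J

Step 1 (adiabatic): W = (P₁V₁ − P₂V₂)/(γ−1) = (11215 − 6637)/0.667 = 6867 J.
Step 2 (isochoric): W = 0 (constant volume).
W_total = 6867 + 0 = 6867 J.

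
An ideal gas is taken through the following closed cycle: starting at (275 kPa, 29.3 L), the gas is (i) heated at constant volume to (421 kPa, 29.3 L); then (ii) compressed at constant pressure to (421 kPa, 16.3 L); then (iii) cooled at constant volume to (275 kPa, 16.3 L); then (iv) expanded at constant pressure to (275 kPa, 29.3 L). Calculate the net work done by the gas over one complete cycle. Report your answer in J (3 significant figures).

W_net ≈ -1900 J

Constant-volume legs do no work.
W(ii) = (421)(16.3 − 29.3) = -5473 J; W(iv) = (275)(29.3 − 16.3) = 3575 J.
W_net = -5473 + 3575 = -1898 J (the counter-clockwise enclosed area).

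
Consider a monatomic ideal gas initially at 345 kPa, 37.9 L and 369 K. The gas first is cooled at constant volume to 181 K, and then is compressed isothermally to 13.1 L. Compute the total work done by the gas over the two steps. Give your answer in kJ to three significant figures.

W_total ≈ -6.81 kJ

Step 1 (isochoric): W = 0 (constant volume).
After step 1: P = 169.2 kPa (V unchanged).
Step 2 (isothermal): W = P₁V₁ ln(V₂/V₁) = (6414) ln(13.1/37.9) = -6814 J.
W_total = 0 − 6814 = -6814 J.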